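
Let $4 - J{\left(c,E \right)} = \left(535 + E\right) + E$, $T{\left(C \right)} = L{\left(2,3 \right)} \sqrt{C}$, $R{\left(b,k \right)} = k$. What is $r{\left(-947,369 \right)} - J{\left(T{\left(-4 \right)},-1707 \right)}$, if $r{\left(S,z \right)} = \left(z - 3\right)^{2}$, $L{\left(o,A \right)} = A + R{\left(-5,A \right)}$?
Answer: $131073$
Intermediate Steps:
$L{\left(o,A \right)} = 2 A$ ($L{\left(o,A \right)} = A + A = 2 A$)
$T{\left(C \right)} = 6 \sqrt{C}$ ($T{\left(C \right)} = 2 \cdot 3 \sqrt{C} = 6 \sqrt{C}$)
$J{\left(c,E \right)} = -531 - 2 E$ ($J{\left(c,E \right)} = 4 - \left(\left(535 + E\right) + E\right) = 4 - \left(535 + 2 E\right) = -531 - 2 E$)
$r{\left(S,z \right)} = \left(-3 + z\right)^{2}$
$r{\left(-947,369 \right)} - J{\left(T{\left(-4 \right)},-1707 \right)} = \left(-3 + 369\right)^{2} - \left(-531 - -3414\right) = 366^{2} - \left(-531 + 3414\right) = 133956 - 2883 = 131073$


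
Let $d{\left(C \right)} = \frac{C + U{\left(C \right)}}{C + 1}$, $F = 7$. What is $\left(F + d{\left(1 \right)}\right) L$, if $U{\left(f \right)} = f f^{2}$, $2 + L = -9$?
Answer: $-88$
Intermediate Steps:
$L = -11$ ($L = -2 - 9 = -11$)
$U{\left(f \right)} = f^{3}$
$d{\left(C \right)} = \frac{C + C^{3}}{1 + C}$ ($d{\left(C \right)} = \frac{C + C^{3}}{C + 1} = \frac{C + C^{3}}{1 + C}$)
$\left(F + d{\left(1 \right)}\right) L = \left(7 + \frac{1 + 1^{3}}{1 + 1}\right) \left(-11\right) = \left(7 + \frac{1 + 1}{2}\right) \left(-11\right) = \left(7 + \frac{1}{2} \cdot 2\right) \left(-11\right) = \left(7 + 1\right) \left(-11\right) = 8 \left(-11\right) = -88$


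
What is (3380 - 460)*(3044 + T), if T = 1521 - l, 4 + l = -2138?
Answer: 19584440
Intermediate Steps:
l = -2142 (l = -4 - 2138 = -2142)
T = 3663 (T = 1521 - 1*(-2142) = 1521 + 2142 = 3663)
(3380 - 460)*(3044 + T) = (3380 - 460)*(3044 + 3663) = 2920*6707 = 19584440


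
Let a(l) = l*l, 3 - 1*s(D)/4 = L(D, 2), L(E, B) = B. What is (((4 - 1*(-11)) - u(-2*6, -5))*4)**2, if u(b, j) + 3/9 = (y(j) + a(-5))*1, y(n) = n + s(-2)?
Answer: 10816/9 ≈ 1201.8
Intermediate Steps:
s(D) = 4 (s(D) = 12 - 4*2 = 12 - 8 = 4)
a(l) = l**2
y(n) = 4 + n (y(n) = n + 4 = 4 + n)
u(b, j) = 86/3 + j (u(b, j) = -1/3 + ((4 + j) + (-5)**2)*1 = -1/3 + ((4 + j) + 25)*1 = -1/3 + (29 + j)*1 = -1/3 + (29 + j) = 86/3 + j)
(((4 - 1*(-11)) - u(-2*6, -5))*4)**2 = (((4 - 1*(-11)) - (86/3 - 5))*4)**2 = (((4 + 11) - 1*71/3)*4)**2 = ((15 - 71/3)*4)**2 = (-26/3*4)**2 = (-104/3)**2 = 10816/9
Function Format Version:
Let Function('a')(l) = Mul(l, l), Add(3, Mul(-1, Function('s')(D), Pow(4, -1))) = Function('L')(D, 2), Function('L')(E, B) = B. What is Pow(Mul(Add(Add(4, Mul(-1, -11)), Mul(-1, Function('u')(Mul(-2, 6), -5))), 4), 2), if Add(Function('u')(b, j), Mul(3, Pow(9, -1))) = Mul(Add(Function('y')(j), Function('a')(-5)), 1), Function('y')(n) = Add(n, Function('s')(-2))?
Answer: Rational(10816, 9) ≈ 1201.8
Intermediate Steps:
Function('s')(D) = 4 (Function('s')(D) = Add(12, Mul(-4, 2)) = Add(12, -8) = 4)
Function('a')(l) = Pow(l, 2)
Function('y')(n) = Add(4, n) (Function('y')(n) = Add(n, 4) = Add(4, n))
Function('u')(b, j) = Add(Rational(86, 3), j) (Function('u')(b, j) = Add(Rational(-1, 3), Mul(Add(Add(4, j), Pow(-5, 2)), 1)) = Add(Rational(-1, 3), Mul(Add(Add(4, j), 25), 1)) = Add(Rational(-1, 3), Mul(Add(29, j), 1)) = Add(Rational(-1, 3), Add(29, j)) = Add(Rational(86, 3), j))
Pow(Mul(Add(Add(4, Mul(-1, -11)), Mul(-1, Function('u')(Mul(-2, 6), -5))), 4), 2) = Pow(Mul(Add(Add(4, Mul(-1, -11)), Mul(-1, Add(Rational(86, 3), -5))), 4), 2) = Pow(Mul(Add(Add(4, 11), Mul(-1, Rational(71, 3))), 4), 2) = Pow(Mul(Add(15, Rational(-71, 3)), 4), 2) = Pow(Mul(Rational(-26, 3), 4), 2) = Pow(Rational(-104, 3), 2) = Rational(10816, 9)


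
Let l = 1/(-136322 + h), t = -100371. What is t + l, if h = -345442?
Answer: -48355134445/481764 ≈ -1.0037e+5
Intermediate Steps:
l = -1/481764 (l = 1/(-136322 - 345442) = 1/(-481764) = -1/481764 ≈ -2.0757e-6)
t + l = -100371 - 1/481764 = -48355134445/481764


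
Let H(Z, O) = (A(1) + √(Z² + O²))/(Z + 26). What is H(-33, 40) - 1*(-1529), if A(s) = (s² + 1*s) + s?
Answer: 10700/7 - √2689/7 ≈ 1521.2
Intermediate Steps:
A(s) = s² + 2*s (A(s) = (s² + s) + s = (s + s²) + s = s² + 2*s)
H(Z, O) = (3 + √(O² + Z²))/(26 + Z) (H(Z, O) = (1*(2 + 1) + √(Z² + O²))/(Z + 26) = (1*3 + √(O² + Z²))/(26 + Z) = (3 + √(O² + Z²))/(26 + Z))
H(-33, 40) - 1*(-1529) = (3 + √(40² + (-33)²))/(26 - 33) - 1*(-1529) = (3 + √(1600 + 1089))/(-7) + 1529 = -(3 + √2689)/7 + 1529 = (-3/7 - √2689/7) + 1529 = 10700/7 - √2689/7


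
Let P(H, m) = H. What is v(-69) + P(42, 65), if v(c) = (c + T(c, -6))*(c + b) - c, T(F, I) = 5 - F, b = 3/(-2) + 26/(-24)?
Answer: -2963/12 ≈ -246.92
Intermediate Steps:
b = -31/12 (b = 3*(-½) + 26*(-1/24) = -3/2 - 13/12 = -31/12 ≈ -2.5833)
v(c) = -155/12 + 4*c (v(c) = (c + (5 - c))*(c - 31/12) - c = 5*(-31/12 + c) - c = (-155/12 + 5*c) - c = -155/12 + 4*c)
v(-69) + P(42, 65) = (-155/12 + 4*(-69)) + 42 = (-155/12 - 276) + 42 = -3467/12 + 42 = -2963/12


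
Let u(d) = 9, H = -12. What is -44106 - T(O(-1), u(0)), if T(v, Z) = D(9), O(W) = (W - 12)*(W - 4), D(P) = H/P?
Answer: -132314/3 ≈ -44105.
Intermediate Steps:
D(P) = -12/P
O(W) = (-12 + W)*(-4 + W)
T(v, Z) = -4/3 (T(v, Z) = -12/9 = -12*⅑ = -4/3)
-44106 - T(O(-1), u(0)) = -44106 - 1*(-4/3) = -44106 + 4/3 = -132314/3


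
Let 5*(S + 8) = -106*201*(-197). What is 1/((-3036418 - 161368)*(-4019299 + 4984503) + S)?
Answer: -5/15432574994478 ≈ -3.2399e-13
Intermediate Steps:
S = 4197242/5 (S = -8 + (-106*201*(-197))/5 = -8 + (-21306*(-197))/5 = -8 + (⅕)*4197282 = -8 + 4197282/5 = 4197242/5 ≈ 8.3945e+5)
1/((-3036418 - 161368)*(-4019299 + 4984503) + S) = 1/((-3036418 - 161368)*(-4019299 + 4984503) + 4197242/5) = 1/(-3197786*965204 + 4197242/5) = 1/(-3086515838344 + 4197242/5) = 1/(-15432574994478/5) = -5/15432574994478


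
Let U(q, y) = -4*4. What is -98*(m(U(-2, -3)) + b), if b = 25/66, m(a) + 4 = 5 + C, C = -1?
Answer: -1225/33 ≈ -37.121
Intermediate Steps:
U(q, y) = -16
m(a) = 0 (m(a) = -4 + (5 - 1) = -4 + 4 = 0)
b = 25/66 (b = 25*(1/66) = 25/66 ≈ 0.37879)
-98*(m(U(-2, -3)) + b) = -98*(0 + 25/66) = -98*25/66 = -1225/33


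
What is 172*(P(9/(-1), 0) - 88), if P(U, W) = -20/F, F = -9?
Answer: -132784/9 ≈ -14754.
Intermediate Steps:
P(U, W) = 20/9 (P(U, W) = -20/(-9) = -20*(-⅑) = 20/9)
172*(P(9/(-1), 0) - 88) = 172*(20/9 - 88) = 172*(-772/9) = -132784/9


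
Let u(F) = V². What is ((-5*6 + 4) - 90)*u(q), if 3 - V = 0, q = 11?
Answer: -1044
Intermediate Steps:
V = 3 (V = 3 - 1*0 = 3 + 0 = 3)
u(F) = 9 (u(F) = 3² = 9)
((-5*6 + 4) - 90)*u(q) = ((-5*6 + 4) - 90)*9 = ((-30 + 4) - 90)*9 = (-26 - 90)*9 = -116*9 = -1044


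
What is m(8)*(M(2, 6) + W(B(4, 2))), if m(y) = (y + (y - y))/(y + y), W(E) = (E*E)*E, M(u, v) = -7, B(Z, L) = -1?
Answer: -4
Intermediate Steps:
W(E) = E³ (W(E) = E²*E = E³)
m(y) = ½ (m(y) = (y + 0)/((2*y)) = y*(1/(2*y)) = ½)
m(8)*(M(2, 6) + W(B(4, 2))) = (-7 + (-1)³)/2 = (-7 - 1)/2 = (½)*(-8) = -4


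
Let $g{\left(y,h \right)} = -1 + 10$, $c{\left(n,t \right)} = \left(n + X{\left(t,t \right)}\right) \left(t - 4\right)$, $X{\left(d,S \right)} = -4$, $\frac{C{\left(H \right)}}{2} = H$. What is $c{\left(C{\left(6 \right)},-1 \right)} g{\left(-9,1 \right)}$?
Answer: $-360$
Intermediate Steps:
$C{\left(H \right)} = 2 H$
$c{\left(n,t \right)} = \left(-4 + n\right) \left(-4 + t\right)$ ($c{\left(n,t \right)} = \left(n - 4\right) \left(t - 4\right) = \left(-4 + n\right) \left(-4 + t\right)$)
$g{\left(y,h \right)} = 9$
$c{\left(C{\left(6 \right)},-1 \right)} g{\left(-9,1 \right)} = \left(16 - 4 \cdot 2 \cdot 6 - -4 + 2 \cdot 6 \left(-1\right)\right) 9 = \left(16 - 48 + 4 + 12 \left(-1\right)\right) 9 = \left(16 - 48 + 4 - 12\right) 9 = \left(-40\right) 9 = -360$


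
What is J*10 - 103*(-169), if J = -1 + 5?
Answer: 17447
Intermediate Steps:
J = 4
J*10 - 103*(-169) = 4*10 - 103*(-169) = 40 + 17407 = 17447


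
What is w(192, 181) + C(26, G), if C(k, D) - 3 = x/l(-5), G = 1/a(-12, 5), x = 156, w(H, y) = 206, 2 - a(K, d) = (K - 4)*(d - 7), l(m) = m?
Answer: 889/5 ≈ 177.80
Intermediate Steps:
a(K, d) = 2 - (-7 + d)*(-4 + K) (a(K, d) = 2 - (K - 4)*(d - 7) = 2 - (-4 + K)*(-7 + d) = 2 - (-7 + d)*(-4 + K))
G = -1/30 (G = 1/(-26 + 4*5 + 7*(-12) - 1*(-12)*5) = 1/(-26 + 20 - 84 + 60) = 1/(-30) = -1/30 ≈ -0.033333)
C(k, D) = -141/5 (C(k, D) = 3 + 156/(-5) = 3 + 156*(-1/5) = 3 - 156/5 = -141/5)
w(192, 181) + C(26, G) = 206 - 141/5 = 889/5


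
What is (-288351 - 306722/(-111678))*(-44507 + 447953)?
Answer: -2165305188809696/18613 ≈ -1.1633e+11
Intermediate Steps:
(-288351 - 306722/(-111678))*(-44507 + 447953) = (-288351 - 306722*(-1/111678))*403446 = (-288351 + 153361/55839)*403446 = -16101078128/55839*403446 = -2165305188809696/18613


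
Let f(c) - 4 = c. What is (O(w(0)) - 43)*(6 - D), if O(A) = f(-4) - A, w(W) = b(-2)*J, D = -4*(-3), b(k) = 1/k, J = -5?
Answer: 273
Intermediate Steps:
f(c) = 4 + c
b(k) = 1/k
D = 12
w(W) = 5/2 (w(W) = -5/(-2) = -½*(-5) = 5/2)
O(A) = -A (O(A) = (4 - 4) - A = 0 - A = -A)
(O(w(0)) - 43)*(6 - D) = (-1*5/2 - 43)*(6 - 1*12) = (-5/2 - 43)*(6 - 12) = -91/2*(-6) = 273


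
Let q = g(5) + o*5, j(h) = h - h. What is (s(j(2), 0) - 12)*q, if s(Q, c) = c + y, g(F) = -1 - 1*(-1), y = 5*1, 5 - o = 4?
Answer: -35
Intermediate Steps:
o = 1 (o = 5 - 1*4 = 5 - 4 = 1)
y = 5
j(h) = 0
g(F) = 0 (g(F) = -1 + 1 = 0)
s(Q, c) = 5 + c (s(Q, c) = c + 5 = 5 + c)
q = 5 (q = 0 + 1*5 = 0 + 5 = 5)
(s(j(2), 0) - 12)*q = ((5 + 0) - 12)*5 = (5 - 12)*5 = -7*5 = -35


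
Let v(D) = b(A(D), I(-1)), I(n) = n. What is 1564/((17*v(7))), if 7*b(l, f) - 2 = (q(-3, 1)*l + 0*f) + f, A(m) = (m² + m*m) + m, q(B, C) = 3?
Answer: 161/79 ≈ 2.0380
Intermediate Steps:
A(m) = m + 2*m² (A(m) = (m² + m²) + m = 2*m² + m = m + 2*m²)
b(l, f) = 2/7 + f/7 + 3*l/7 (b(l, f) = 2/7 + ((3*l + 0*f) + f)/7 = 2/7 + ((3*l + 0) + f)/7 = 2/7 + (3*l + f)/7 = 2/7 + (f + 3*l)/7 = 2/7 + (f/7 + 3*l/7) = 2/7 + f/7 + 3*l/7)
v(D) = ⅐ + 3*D*(1 + 2*D)/7 (v(D) = 2/7 + (⅐)*(-1) + 3*(D*(1 + 2*D))/7 = 2/7 - ⅐ + 3*D*(1 + 2*D)/7 = ⅐ + 3*D*(1 + 2*D)/7)
1564/((17*v(7))) = 1564/((17*(⅐ + (3/7)*7*(1 + 2*7)))) = 1564/((17*(⅐ + (3/7)*7*(1 + 14)))) = 1564/((17*(⅐ + (3/7)*7*15))) = 1564/((17*(⅐ + 45))) = 1564/((17*(316/7))) = 1564/(5372/7) = 1564*(7/5372) = 161/79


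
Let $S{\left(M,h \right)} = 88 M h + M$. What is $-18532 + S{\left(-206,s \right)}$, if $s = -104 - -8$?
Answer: $1721550$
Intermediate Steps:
$s = -96$ ($s = -104 + 8 = -96$)
$S{\left(M,h \right)} = M + 88 M h$ ($S{\left(M,h \right)} = 88 M h + M = M + 88 M h$)
$-18532 + S{\left(-206,s \right)} = -18532 - 206 \left(1 + 88 \left(-96\right)\right) = -18532 - 206 \left(1 - 8448\right) = -18532 - -1740082 = -18532 + 1740082 = 1721550$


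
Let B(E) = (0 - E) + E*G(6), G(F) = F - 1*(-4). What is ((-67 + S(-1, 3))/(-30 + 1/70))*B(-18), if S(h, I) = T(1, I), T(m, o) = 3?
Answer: -725760/2099 ≈ -345.76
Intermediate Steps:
G(F) = 4 + F (G(F) = F + 4 = 4 + F)
S(h, I) = 3
B(E) = 9*E (B(E) = (0 - E) + E*(4 + 6) = -E + E*10 = -E + 10*E = 9*E)
((-67 + S(-1, 3))/(-30 + 1/70))*B(-18) = ((-67 + 3)/(-30 + 1/70))*(9*(-18)) = -64/(-30 + 1/70)*(-162) = -64/(-2099/70)*(-162) = -64*(-70/2099)*(-162) = (4480/2099)*(-162) = -725760/2099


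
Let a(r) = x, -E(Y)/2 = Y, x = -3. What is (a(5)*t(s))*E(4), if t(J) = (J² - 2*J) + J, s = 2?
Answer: 48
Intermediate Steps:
E(Y) = -2*Y
a(r) = -3
t(J) = J² - J
(a(5)*t(s))*E(4) = (-6*(-1 + 2))*(-2*4) = -6*(-8) = 48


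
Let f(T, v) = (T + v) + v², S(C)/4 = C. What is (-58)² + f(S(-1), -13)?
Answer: 3516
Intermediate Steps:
S(C) = 4*C
f(T, v) = T + v + v²
(-58)² + f(S(-1), -13) = (-58)² + (4*(-1) - 13 + (-13)²) = 3364 + (-4 - 13 + 169) = 3364 + 152 = 3516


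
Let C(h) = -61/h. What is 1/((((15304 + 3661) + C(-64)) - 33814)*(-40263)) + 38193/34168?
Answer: 1461299408545477/1307299194000600 ≈ 1.1178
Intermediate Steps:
1/((((15304 + 3661) + C(-64)) - 33814)*(-40263)) + 38193/34168 = 1/(((15304 + 3661) - 61/(-64)) - 33814*(-40263)) + 38193/34168 = -1/40263/((18965 - 61*(-1/64)) - 33814) + 38193*(1/34168) = -1/40263/((18965 + 61/64) - 33814) + 38193/34168 = -1/40263/(1213821/64 - 33814) + 38193/34168 = -1/40263/(-950275/64) + 38193/34168 = -64/950275*(-1/40263) + 38193/34168 = 64/38260922325 + 38193/34168 = 1461299408545477/1307299194000600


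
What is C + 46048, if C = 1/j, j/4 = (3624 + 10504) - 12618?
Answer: 278129921/6040 ≈ 46048.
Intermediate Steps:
j = 6040 (j = 4*((3624 + 10504) - 12618) = 4*(14128 - 12618) = 4*1510 = 6040)
C = 1/6040 ≈ 0.00016556
C + 46048 = 1/6040 + 46048 = 278129921/6040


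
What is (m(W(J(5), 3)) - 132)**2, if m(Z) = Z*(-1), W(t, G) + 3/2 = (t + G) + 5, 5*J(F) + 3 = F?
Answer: 1929321/100 ≈ 19293.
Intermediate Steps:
J(F) = -3/5 + F/5
W(t, G) = 7/2 + G + t (W(t, G) = -3/2 + ((t + G) + 5) = -3/2 + ((G + t) + 5) = -3/2 + (5 + G + t) = 7/2 + G + t)
m(Z) = -Z
(m(W(J(5), 3)) - 132)**2 = (-(7/2 + 3 + (-3/5 + (1/5)*5)) - 132)**2 = (-(7/2 + 3 + (-3/5 + 1)) - 132)**2 = (-(7/2 + 3 + 2/5) - 132)**2 = (-1*69/10 - 132)**2 = (-69/10 - 132)**2 = (-1389/10)**2 = 1929321/100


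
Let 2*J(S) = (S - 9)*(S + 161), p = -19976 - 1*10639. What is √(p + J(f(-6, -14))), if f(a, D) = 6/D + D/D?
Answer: I*√6133998/14 ≈ 176.91*I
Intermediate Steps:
f(a, D) = 1 + 6/D (f(a, D) = 6/D + 1 = 1 + 6/D)
p = -30615 (p = -19976 - 10639 = -30615)
J(S) = (-9 + S)*(161 + S)/2 (J(S) = ((S - 9)*(S + 161))/2 = ((-9 + S)*(161 + S))/2 = (-9 + S)*(161 + S)/2)
√(p + J(f(-6, -14))) = √(-30615 + (-1449/2 + ((6 - 14)/(-14))²/2 + 76*((6 - 14)/(-14)))) = √(-30615 + (-1449/2 + (-1/14*(-8))²/2 + 76*(-1/14*(-8)))) = √(-30615 + (-1449/2 + (4/7)²/2 + 76*(4/7))) = √(-30615 + (-1449/2 + (½)*(16/49) + 304/7)) = √(-30615 + (-1449/2 + 8/49 + 304/7)) = √(-30615 - 66729/98) = √(-3066999/98) = I*√6133998/14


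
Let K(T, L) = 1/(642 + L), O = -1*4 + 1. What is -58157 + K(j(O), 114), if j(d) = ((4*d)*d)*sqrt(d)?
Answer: -43966691/756 ≈ -58157.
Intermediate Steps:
O = -3 (O = -4 + 1 = -3)
j(d) = 4*d**(5/2) (j(d) = (4*d**2)*sqrt(d) = 4*d**(5/2))
-58157 + K(j(O), 114) = -58157 + 1/(642 + 114) = -58157 + 1/756 = -43966691/756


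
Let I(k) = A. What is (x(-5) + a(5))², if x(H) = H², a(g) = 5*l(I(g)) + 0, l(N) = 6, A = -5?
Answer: 3025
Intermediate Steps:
I(k) = -5
a(g) = 30 (a(g) = 5*6 + 0 = 30 + 0 = 30)
(x(-5) + a(5))² = ((-5)² + 30)² = (25 + 30)² = 55² = 3025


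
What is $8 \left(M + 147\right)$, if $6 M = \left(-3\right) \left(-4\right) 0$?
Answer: $1176$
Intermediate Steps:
$M = 0$ ($M = \frac{\left(-3\right) \left(-4\right) 0}{6} = \frac{12 \cdot 0}{6} = \frac{1}{6} \cdot 0 = 0$)
$8 \left(M + 147\right) = 8 \left(0 + 147\right) = 8 \cdot 147 = 1176$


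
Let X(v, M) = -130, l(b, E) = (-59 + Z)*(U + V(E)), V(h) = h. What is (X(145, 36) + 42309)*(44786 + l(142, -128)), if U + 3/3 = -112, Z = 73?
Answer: 1746716748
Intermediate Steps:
U = -113 (U = -1 - 112 = -113)
l(b, E) = -1582 + 14*E (l(b, E) = (-59 + 73)*(-113 + E) = 14*(-113 + E) = -1582 + 14*E)
(X(145, 36) + 42309)*(44786 + l(142, -128)) = (-130 + 42309)*(44786 + (-1582 + 14*(-128))) = 42179*(44786 + (-1582 - 1792)) = 42179*(44786 - 3374) = 42179*41412 = 1746716748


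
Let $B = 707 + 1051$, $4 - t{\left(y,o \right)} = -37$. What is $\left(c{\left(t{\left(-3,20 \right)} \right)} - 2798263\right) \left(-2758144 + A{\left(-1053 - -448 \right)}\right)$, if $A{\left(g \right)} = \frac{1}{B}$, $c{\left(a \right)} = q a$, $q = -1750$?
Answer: $\frac{4638722752664321}{586} \approx 7.9159 \cdot 10^{12}$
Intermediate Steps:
$t{\left(y,o \right)} = 41$ ($t{\left(y,o \right)} = 4 - -37 = 4 + 37 = 41$)
$c{\left(a \right)} = - 1750 a$
$B = 1758$
$A{\left(g \right)} = \frac{1}{1758}$
$\left(c{\left(t{\left(-3,20 \right)} \right)} - 2798263\right) \left(-2758144 + A{\left(-1053 - -448 \right)}\right) = \left(\left(-1750\right) 41 - 2798263\right) \left(-2758144 + \frac{1}{1758}\right) = \left(-71750 - 2798263\right) \left(- \frac{4848817151}{1758}\right) = \left(-2870013\right) \left(- \frac{4848817151}{1758}\right) = \frac{4638722752664321}{586}$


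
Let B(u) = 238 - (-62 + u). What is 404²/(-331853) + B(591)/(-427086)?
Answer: -23203566451/47243256786 ≈ -0.49115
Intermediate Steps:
B(u) = 300 - u (B(u) = 238 + (62 - u) = 300 - u)
404²/(-331853) + B(591)/(-427086) = 404²/(-331853) + (300 - 1*591)/(-427086) = 163216*(-1/331853) + (300 - 591)*(-1/427086) = -163216/331853 - 291*(-1/427086) = -163216/331853 + 97/142362 = -23203566451/47243256786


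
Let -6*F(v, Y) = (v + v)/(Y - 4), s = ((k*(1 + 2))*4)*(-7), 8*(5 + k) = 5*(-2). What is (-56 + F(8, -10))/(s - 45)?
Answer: -293/2520 ≈ -0.11627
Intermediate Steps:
k = -25/4 (k = -5 + (5*(-2))/8 = -5 + (⅛)*(-10) = -5 - 5/4 = -25/4 ≈ -6.2500)
s = 525 (s = (-25*(1 + 2)/4*4)*(-7) = (-25/4*3*4)*(-7) = -75/4*4*(-7) = -75*(-7) = 525)
F(v, Y) = -v/(3*(-4 + Y)) (F(v, Y) = -(v + v)/(6*(Y - 4)) = -2*v/(6*(-4 + Y)) = -v/(3*(-4 + Y)))
(-56 + F(8, -10))/(s - 45) = (-56 - 1*8/(-12 + 3*(-10)))/(525 - 45) = (-56 - 1*8/(-12 - 30))/480 = (-56 - 1*8/(-42))*(1/480) = (-56 - 1*8*(-1/42))*(1/480) = (-56 + 4/21)*(1/480) = -1172/21*1/480 = -293/2520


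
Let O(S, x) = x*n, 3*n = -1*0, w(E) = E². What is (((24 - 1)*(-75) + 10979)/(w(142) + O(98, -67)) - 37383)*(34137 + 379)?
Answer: -6504381063982/5041 ≈ -1.2903e+9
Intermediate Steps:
n = 0 (n = (-1*0)/3 = (⅓)*0 = 0)
O(S, x) = 0 (O(S, x) = x*0 = 0)
(((24 - 1)*(-75) + 10979)/(w(142) + O(98, -67)) - 37383)*(34137 + 379) = (((24 - 1)*(-75) + 10979)/(142² + 0) - 37383)*(34137 + 379) = ((23*(-75) + 10979)/(20164 + 0) - 37383)*34516 = ((-1725 + 10979)/20164 - 37383)*34516 = (9254*(1/20164) - 37383)*34516 = (4627/10082 - 37383)*34516 = -376890779/10082*34516 = -6504381063982/5041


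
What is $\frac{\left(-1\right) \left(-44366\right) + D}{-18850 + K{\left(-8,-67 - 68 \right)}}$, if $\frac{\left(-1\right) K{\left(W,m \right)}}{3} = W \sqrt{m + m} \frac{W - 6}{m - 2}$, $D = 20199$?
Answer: $- \frac{2284281614225}{666907848442} - \frac{445808412 i \sqrt{30}}{333453924221} \approx -3.4252 - 0.0073227 i$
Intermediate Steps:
$K{\left(W,m \right)} = - \frac{3 W \sqrt{2} \sqrt{m} \left(-6 + W\right)}{-2 + m}$ ($K{\left(W,m \right)} = - 3 W \sqrt{m + m} \frac{W - 6}{m - 2} = - 3 W \sqrt{2 m} \frac{-6 + W}{-2 + m} = - 3 W \sqrt{2} \sqrt{m} \frac{-6 + W}{-2 + m} = - 3 \frac{W \sqrt{2} \sqrt{m} \left(-6 + W\right)}{-2 + m} = - \frac{3 W \sqrt{2} \sqrt{m} \left(-6 + W\right)}{-2 + m}$)
$\frac{\left(-1\right) \left(-44366\right) + D}{-18850 + K{\left(-8,-67 - 68 \right)}} = \frac{\left(-1\right) \left(-44366\right) + 20199}{-18850 + 3 \left(-8\right) \sqrt{2} \sqrt{-67 - 68} \frac{1}{-2 - 135} \left(6 - -8\right)} = \frac{44366 + 20199}{-18850 + 3 \left(-8\right) \sqrt{2} \sqrt{-135} \frac{1}{-2 - 135} \left(6 + 8\right)} = \frac{64565}{-18850 + 3 \left(-8\right) \sqrt{2} \cdot 3 i \sqrt{15} \frac{1}{-137} \cdot 14} = \frac{64565}{-18850 + 3 \left(-8\right) \sqrt{2} \cdot 3 i \sqrt{15} \left(- \frac{1}{137}\right) 14} = \frac{64565}{-18850 + \frac{1008 i \sqrt{30}}{137}}$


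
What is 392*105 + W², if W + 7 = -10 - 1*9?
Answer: 41836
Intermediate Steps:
W = -26 (W = -7 + (-10 - 1*9) = -7 + (-10 - 9) = -7 - 19 = -26)
392*105 + W² = 392*105 + (-26)² = 41160 + 676 = 41836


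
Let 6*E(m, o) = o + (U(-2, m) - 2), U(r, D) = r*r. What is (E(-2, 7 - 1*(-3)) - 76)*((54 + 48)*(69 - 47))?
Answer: -166056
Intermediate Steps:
U(r, D) = r²
E(m, o) = ⅓ + o/6 (E(m, o) = (o + ((-2)² - 2))/6 = (o + (4 - 2))/6 = (o + 2)/6 = (2 + o)/6 = ⅓ + o/6)
(E(-2, 7 - 1*(-3)) - 76)*((54 + 48)*(69 - 47)) = ((⅓ + (7 - 1*(-3))/6) - 76)*((54 + 48)*(69 - 47)) = ((⅓ + (7 + 3)/6) - 76)*(102*22) = ((⅓ + (⅙)*10) - 76)*2244 = ((⅓ + 5/3) - 76)*2244 = (2 - 76)*2244 = -74*2244 = -166056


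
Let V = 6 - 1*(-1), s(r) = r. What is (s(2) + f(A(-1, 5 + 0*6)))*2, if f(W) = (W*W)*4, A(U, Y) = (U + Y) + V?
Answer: 972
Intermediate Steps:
V = 7 (V = 6 + 1 = 7)
A(U, Y) = 7 + U + Y (A(U, Y) = (U + Y) + 7 = 7 + U + Y)
f(W) = 4*W² (f(W) = W²*4 = 4*W²)
(s(2) + f(A(-1, 5 + 0*6)))*2 = (2 + 4*(7 - 1 + (5 + 0*6))²)*2 = (2 + 4*(7 - 1 + (5 + 0))²)*2 = (2 + 4*(7 - 1 + 5)²)*2 = (2 + 4*11²)*2 = (2 + 4*121)*2 = (2 + 484)*2 = 486*2 = 972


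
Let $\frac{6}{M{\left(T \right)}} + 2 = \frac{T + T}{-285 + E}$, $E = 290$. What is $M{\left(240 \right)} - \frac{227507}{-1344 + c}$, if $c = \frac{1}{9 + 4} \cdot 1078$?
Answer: $\frac{19865137}{110074} \approx 180.47$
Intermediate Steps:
$M{\left(T \right)} = \frac{6}{-2 + \frac{2 T}{5}}$ ($M{\left(T \right)} = \frac{6}{-2 + \frac{T + T}{-285 + 290}} = \frac{6}{-2 + \frac{2 T}{5}}$)
$c = \frac{1078}{13}$ ($c = \frac{1}{13} \cdot 1078 = \frac{1078}{13} \approx 82.923$)
$M{\left(240 \right)} - \frac{227507}{-1344 + c} = \frac{15}{-5 + 240} - \frac{227507}{-1344 + \frac{1078}{13}} = \frac{15}{235} - \frac{227507}{- \frac{16394}{13}} = 15 \cdot \frac{1}{235} - 227507 \left(- \frac{13}{16394}\right) = \frac{3}{47} - - \frac{422513}{2342} = \frac{3}{47} + \frac{422513}{2342} = \frac{19865137}{110074}$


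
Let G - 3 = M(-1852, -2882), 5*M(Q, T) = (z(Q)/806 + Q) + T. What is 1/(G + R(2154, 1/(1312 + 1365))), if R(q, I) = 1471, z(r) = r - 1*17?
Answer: 4030/2122747 ≈ 0.0018985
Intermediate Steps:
z(r) = -17 + r (z(r) = r - 17 = -17 + r)
M(Q, T) = -17/4030 + T/5 + 807*Q/4030 (M(Q, T) = (((-17 + Q)/806 + Q) + T)/5 = (((-17 + Q)*(1/806) + Q) + T)/5 = (((-17/806 + Q/806) + Q) + T)/5 = ((-17/806 + 807*Q/806) + T)/5 = (-17/806 + T + 807*Q/806)/5 = -17/4030 + T/5 + 807*Q/4030)
G = -3805383/4030 (G = 3 + (-17/4030 + (1/5)*(-2882) + (807/4030)*(-1852)) = 3 + (-17/4030 - 2882/5 - 747282/2015) = 3 - 3817473/4030 = -3805383/4030 ≈ -944.26)
1/(G + R(2154, 1/(1312 + 1365))) = 1/(-3805383/4030 + 1471) = 1/(2122747/4030) = 4030/2122747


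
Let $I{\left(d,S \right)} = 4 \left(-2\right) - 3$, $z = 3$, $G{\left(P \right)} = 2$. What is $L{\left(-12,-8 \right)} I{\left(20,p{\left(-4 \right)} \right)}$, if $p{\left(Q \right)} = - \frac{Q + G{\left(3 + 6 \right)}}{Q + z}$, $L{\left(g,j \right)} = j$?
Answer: $88$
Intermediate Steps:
$p{\left(Q \right)} = - \frac{2 + Q}{3 + Q}$ ($p{\left(Q \right)} = - \frac{Q + 2}{Q + 3} = - \frac{2 + Q}{3 + Q}$)
$I{\left(d,S \right)} = -11$ ($I{\left(d,S \right)} = -8 - 3 = -11$)
$L{\left(-12,-8 \right)} I{\left(20,p{\left(-4 \right)} \right)} = \left(-8\right) \left(-11\right) = 88$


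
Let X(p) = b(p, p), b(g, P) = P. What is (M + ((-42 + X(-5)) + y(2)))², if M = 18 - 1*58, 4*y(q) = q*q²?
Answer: 7225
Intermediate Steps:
X(p) = p
y(q) = q³/4 (y(q) = (q*q²)/4 = q³/4)
M = -40 (M = 18 - 58 = -40)
(M + ((-42 + X(-5)) + y(2)))² = (-40 + ((-42 - 5) + (¼)*2³))² = (-40 + (-47 + (¼)*8))² = (-40 + (-47 + 2))² = (-40 - 45)² = (-85)² = 7225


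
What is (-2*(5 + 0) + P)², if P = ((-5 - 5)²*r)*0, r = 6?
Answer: 100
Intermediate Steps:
P = 0 (P = ((-5 - 5)²*6)*0 = ((-10)²*6)*0 = (100*6)*0 = 600*0 = 0)
(-2*(5 + 0) + P)² = (-2*(5 + 0) + 0)² = (-2*5 + 0)² = (-10 + 0)² = (-10)² = 100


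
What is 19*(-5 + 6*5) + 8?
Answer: 483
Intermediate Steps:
19*(-5 + 6*5) + 8 = 19*(-5 + 30) + 8 = 19*25 + 8 = 475 + 8 = 483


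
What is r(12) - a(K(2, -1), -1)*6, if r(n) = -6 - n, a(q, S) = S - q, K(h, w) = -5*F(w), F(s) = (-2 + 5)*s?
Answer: 78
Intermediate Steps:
F(s) = 3*s
K(h, w) = -15*w
r(12) - a(K(2, -1), -1)*6 = (-6 - 1*12) - (-1 - (-15)*(-1))*6 = (-6 - 12) - (-1 - 1*15)*6 = -18 - (-1 - 15)*6 = -18 - (-16)*6 = -18 - 1*(-96) = -18 + 96 = 78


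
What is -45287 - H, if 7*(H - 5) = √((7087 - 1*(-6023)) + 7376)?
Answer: -45292 - √20486/7 ≈ -45312.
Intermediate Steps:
H = 5 + √20486/7 (H = 5 + √((7087 - 1*(-6023)) + 7376)/7 = 5 + √((7087 + 6023) + 7376)/7 = 5 + √(13110 + 7376)/7 = 5 + √20486/7 ≈ 25.447)
-45287 - H = -45287 - (5 + √20486/7) = -45287 + (-5 - √20486/7) = -45292 - √20486/7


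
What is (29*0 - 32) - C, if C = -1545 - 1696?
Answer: 3209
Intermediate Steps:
C = -3241
(29*0 - 32) - C = (29*0 - 32) - 1*(-3241) = (0 - 32) + 3241 = -32 + 3241 = 3209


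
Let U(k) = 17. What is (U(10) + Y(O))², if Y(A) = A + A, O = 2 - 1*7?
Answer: 49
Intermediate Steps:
O = -5 (O = 2 - 7 = -5)
Y(A) = 2*A
(U(10) + Y(O))² = (17 + 2*(-5))² = (17 - 10)² = 7² = 49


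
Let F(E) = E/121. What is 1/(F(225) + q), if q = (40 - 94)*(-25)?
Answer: 121/163575 ≈ 0.00073972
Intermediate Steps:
F(E) = E/121 (F(E) = E*(1/121) = E/121)
q = 1350 (q = -54*(-25) = 1350)
1/(F(225) + q) = 1/((1/121)*225 + 1350) = 1/(225/121 + 1350) = 1/(163575/121) = 121/163575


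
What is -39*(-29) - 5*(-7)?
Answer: 1166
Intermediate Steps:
-39*(-29) - 5*(-7) = 1131 + 35 = 1166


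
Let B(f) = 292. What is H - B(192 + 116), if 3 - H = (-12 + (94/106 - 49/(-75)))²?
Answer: -6295110709/15800625 ≈ -398.41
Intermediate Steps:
H = -1681328209/15800625 (H = 3 - (-12 + (94/106 - 49/(-75)))² = 3 - (-12 + (94*(1/106) - 49*(-1/75)))² = 3 - (-12 + (47/53 + 49/75))² = 3 - (-12 + 6122/3975)² = 3 - (-41578/3975)² = 3 - 1*1728730084/15800625 = 3 - 1728730084/15800625 = -1681328209/15800625 ≈ -106.41)
H - B(192 + 116) = -1681328209/15800625 - 1*292 = -1681328209/15800625 - 292 = -6295110709/15800625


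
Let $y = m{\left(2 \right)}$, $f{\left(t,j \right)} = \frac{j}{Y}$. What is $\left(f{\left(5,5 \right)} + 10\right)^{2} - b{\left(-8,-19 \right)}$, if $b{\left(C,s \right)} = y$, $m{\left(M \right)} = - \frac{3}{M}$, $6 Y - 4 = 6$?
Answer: $\frac{341}{2} \approx 170.5$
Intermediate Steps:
$Y = \frac{5}{3}$ ($Y = \frac{2}{3} + \frac{1}{6} \cdot 6 = \frac{2}{3} + 1 = \frac{5}{3} \approx 1.6667$)
$f{\left(t,j \right)} = \frac{3 j}{5}$ ($f{\left(t,j \right)} = \frac{j}{\frac{5}{3}} = j \frac{3}{5} = \frac{3 j}{5}$)
$y = - \frac{3}{2} \approx -1.5$
$b{\left(C,s \right)} = - \frac{3}{2}$
$\left(f{\left(5,5 \right)} + 10\right)^{2} - b{\left(-8,-19 \right)} = \left(\frac{3}{5} \cdot 5 + 10\right)^{2} - - \frac{3}{2} = \left(3 + 10\right)^{2} + \frac{3}{2} = 13^{2} + \frac{3}{2} = 169 + \frac{3}{2} = \frac{341}{2}$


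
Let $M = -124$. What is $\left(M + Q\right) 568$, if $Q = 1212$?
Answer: $617984$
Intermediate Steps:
$\left(M + Q\right) 568 = \left(-124 + 1212\right) 568 = 1088 \cdot 568 = 617984$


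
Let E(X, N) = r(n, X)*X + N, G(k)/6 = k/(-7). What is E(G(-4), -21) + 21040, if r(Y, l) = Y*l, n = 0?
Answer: 21019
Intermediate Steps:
G(k) = -6*k/7 (G(k) = 6*(k/(-7)) = 6*(k*(-1/7)) = 6*(-k/7) = -6*k/7)
E(X, N) = N (E(X, N) = (0*X)*X + N = 0*X + N = 0 + N = N)
E(G(-4), -21) + 21040 = -21 + 21040 = 21019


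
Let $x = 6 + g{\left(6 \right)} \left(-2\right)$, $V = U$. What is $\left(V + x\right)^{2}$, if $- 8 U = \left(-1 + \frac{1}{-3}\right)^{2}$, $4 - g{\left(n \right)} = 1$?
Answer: $\frac{4}{81} \approx 0.049383$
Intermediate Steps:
$g{\left(n \right)} = 3$ ($g{\left(n \right)} = 4 - 1 = 3$)
$U = - \frac{2}{9}$ ($U = - \frac{\left(-1 + \frac{1}{-3}\right)^{2}}{8} = - \frac{\left(-1 - \frac{1}{3}\right)^{2}}{8} = - \frac{\left(- \frac{4}{3}\right)^{2}}{8} = \left(- \frac{1}{8}\right) \frac{16}{9} = - \frac{2}{9} \approx -0.22222$)
$V = - \frac{2}{9} \approx -0.22222$
$x = 0$ ($x = 6 + 3 \left(-2\right) = 6 - 6 = 0$)
$\left(V + x\right)^{2} = \left(- \frac{2}{9} + 0\right)^{2} = \left(- \frac{2}{9}\right)^{2} = \frac{4}{81}$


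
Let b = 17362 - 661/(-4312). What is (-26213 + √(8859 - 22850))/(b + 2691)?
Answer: -113030456/86469197 + 4312*I*√13991/86469197 ≈ -1.3072 + 0.0058985*I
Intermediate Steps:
b = 74865605/4312 (b = 17362 - 661*(-1)/4312 = 17362 - 1*(-661/4312) = 17362 + 661/4312 = 74865605/4312 ≈ 17362.)
(-26213 + √(8859 - 22850))/(b + 2691) = (-26213 + √(8859 - 22850))/(74865605/4312 + 2691) = (-26213 + √(-13991))/(86469197/4312) = (-26213 + I*√13991)*(4312/86469197) = -113030456/86469197 + 4312*I*√13991/86469197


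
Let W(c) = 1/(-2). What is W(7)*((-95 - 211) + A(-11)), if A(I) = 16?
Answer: 145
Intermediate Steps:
W(c) = -1/2
W(7)*((-95 - 211) + A(-11)) = -((-95 - 211) + 16)/2 = -(-306 + 16)/2 = -1/2*(-290) = 145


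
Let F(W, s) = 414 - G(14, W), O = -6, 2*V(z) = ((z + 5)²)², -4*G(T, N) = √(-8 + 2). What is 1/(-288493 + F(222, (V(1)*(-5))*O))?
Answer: -2304632/663916081931 - 2*I*√6/663916081931 ≈ -3.4713e-6 - 7.3789e-12*I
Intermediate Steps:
G(T, N) = -I*√6/4 (G(T, N) = -√(-8 + 2)/4 = -I*√6/4)
V(z) = (5 + z)⁴/2 (V(z) = ((z + 5)²)²/2 = ((5 + z)²)²/2 = (5 + z)⁴/2)
F(W, s) = 414 + I*√6/4 (F(W, s) = 414 - (-1)*I*√6/4 = 414 + I*√6/4)
1/(-288493 + F(222, (V(1)*(-5))*O)) = 1/(-288493 + (414 + I*√6/4)) = 1/(-288079 + I*√6/4)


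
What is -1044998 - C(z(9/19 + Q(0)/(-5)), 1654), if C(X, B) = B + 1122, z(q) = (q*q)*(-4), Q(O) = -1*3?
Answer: -1047774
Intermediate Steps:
Q(O) = -3
z(q) = -4*q**2 (z(q) = q**2*(-4) = -4*q**2)
C(X, B) = 1122 + B
-1044998 - C(z(9/19 + Q(0)/(-5)), 1654) = -1044998 - (1122 + 1654) = -1044998 - 1*2776 = -1044998 - 2776 = -1047774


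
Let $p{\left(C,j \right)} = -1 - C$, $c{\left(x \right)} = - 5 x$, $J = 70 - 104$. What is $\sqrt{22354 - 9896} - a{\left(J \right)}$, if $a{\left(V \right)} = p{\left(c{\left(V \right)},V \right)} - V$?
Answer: $137 + \sqrt{12458} \approx 248.62$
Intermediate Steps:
$J = -34$
$a{\left(V \right)} = -1 + 4 V$ ($a{\left(V \right)} = \left(-1 - - 5 V\right) - V = \left(-1 + 5 V\right) - V = -1 + 4 V$)
$\sqrt{22354 - 9896} - a{\left(J \right)} = \sqrt{22354 - 9896} - \left(-1 + 4 \left(-34\right)\right) = \sqrt{12458} - \left(-1 - 136\right) = \sqrt{12458} - -137 = \sqrt{12458} + 137 = 137 + \sqrt{12458}$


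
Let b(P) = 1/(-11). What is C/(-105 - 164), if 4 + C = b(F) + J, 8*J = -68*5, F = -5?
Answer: 1025/5918 ≈ 0.17320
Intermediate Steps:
J = -85/2 (J = (-68*5)/8 = (⅛)*(-340) = -85/2 ≈ -42.500)
b(P) = -1/11
C = -1025/22 (C = -4 + (-1/11 - 85/2) = -4 - 937/22 = -1025/22 ≈ -46.591)
C/(-105 - 164) = -1025/(22*(-105 - 164)) = -1025/22/(-269) = -1025/22*(-1/269) = 1025/5918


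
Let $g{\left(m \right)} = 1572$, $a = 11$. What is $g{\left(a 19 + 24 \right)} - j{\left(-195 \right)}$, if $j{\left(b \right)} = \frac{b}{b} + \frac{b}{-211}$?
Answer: $\frac{331286}{211} \approx 1570.1$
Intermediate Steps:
$j{\left(b \right)} = 1 - \frac{b}{211}$ ($j{\left(b \right)} = 1 + b \left(- \frac{1}{211}\right) = 1 - \frac{b}{211}$)
$g{\left(a 19 + 24 \right)} - j{\left(-195 \right)} = 1572 - \left(1 - - \frac{195}{211}\right) = 1572 - \left(1 + \frac{195}{211}\right) = 1572 - \frac{406}{211} = \frac{331286}{211}$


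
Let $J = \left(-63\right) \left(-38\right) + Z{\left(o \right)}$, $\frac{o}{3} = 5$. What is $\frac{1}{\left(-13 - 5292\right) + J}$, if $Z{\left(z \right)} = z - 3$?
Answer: $- \frac{1}{2899} \approx -0.00034495$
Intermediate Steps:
$o = 15$ ($o = 3 \cdot 5 = 15$)
$Z{\left(z \right)} = -3 + z$
$J = 2406$ ($J = \left(-63\right) \left(-38\right) + \left(-3 + 15\right) = 2394 + 12 = 2406$)
$\frac{1}{\left(-13 - 5292\right) + J} = \frac{1}{\left(-13 - 5292\right) + 2406} = \frac{1}{-5305 + 2406} = \frac{1}{-2899} = - \frac{1}{2899}$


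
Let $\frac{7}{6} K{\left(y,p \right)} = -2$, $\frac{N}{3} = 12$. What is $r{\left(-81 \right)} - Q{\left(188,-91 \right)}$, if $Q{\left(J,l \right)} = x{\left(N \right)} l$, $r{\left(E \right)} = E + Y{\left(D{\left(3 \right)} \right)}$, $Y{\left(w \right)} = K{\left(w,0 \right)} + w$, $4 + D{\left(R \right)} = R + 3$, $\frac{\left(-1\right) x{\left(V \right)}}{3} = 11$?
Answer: $- \frac{21586}{7} \approx -3083.7$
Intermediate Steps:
$N = 36$ ($N = 3 \cdot 12 = 36$)
$K{\left(y,p \right)} = - \frac{12}{7}$ ($K{\left(y,p \right)} = \frac{6}{7} \left(-2\right) = - \frac{12}{7}$)
$x{\left(V \right)} = -33$ ($x{\left(V \right)} = \left(-3\right) 11 = -33$)
$D{\left(R \right)} = -1 + R$ ($D{\left(R \right)} = -4 + \left(R + 3\right) = -4 + \left(3 + R\right) = -1 + R$)
$Y{\left(w \right)} = - \frac{12}{7} + w$
$r{\left(E \right)} = \frac{2}{7} + E$ ($r{\left(E \right)} = E + \left(- \frac{12}{7} + \left(-1 + 3\right)\right) = E + \left(- \frac{12}{7} + 2\right) = E + \frac{2}{7} = \frac{2}{7} + E$)
$Q{\left(J,l \right)} = - 33 l$
$r{\left(-81 \right)} - Q{\left(188,-91 \right)} = \left(\frac{2}{7} - 81\right) - \left(-33\right) \left(-91\right) = - \frac{565}{7} - 3003 = - \frac{21586}{7}$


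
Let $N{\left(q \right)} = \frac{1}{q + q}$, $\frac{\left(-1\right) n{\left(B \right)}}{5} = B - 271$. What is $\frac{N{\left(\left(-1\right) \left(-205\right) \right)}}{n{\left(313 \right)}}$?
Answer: $- \frac{1}{86100} \approx -1.1614 \cdot 10^{-5}$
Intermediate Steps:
$n{\left(B \right)} = 1355 - 5 B$ ($n{\left(B \right)} = - 5 \left(B - 271\right) = - 5 \left(-271 + B\right) = 1355 - 5 B$)
$N{\left(q \right)} = \frac{1}{2 q}$
$\frac{N{\left(\left(-1\right) \left(-205\right) \right)}}{n{\left(313 \right)}} = \frac{\frac{1}{2} \frac{1}{\left(-1\right) \left(-205\right)}}{1355 - 1565} = \frac{\frac{1}{2} \cdot \frac{1}{205}}{1355 - 1565} = \frac{\frac{1}{2} \cdot \frac{1}{205}}{-210} = \frac{1}{410} \left(- \frac{1}{210}\right) = - \frac{1}{86100}$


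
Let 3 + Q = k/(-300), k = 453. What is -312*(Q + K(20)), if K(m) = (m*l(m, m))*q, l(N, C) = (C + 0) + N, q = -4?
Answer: 24995178/25 ≈ 9.9981e+5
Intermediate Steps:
l(N, C) = C + N
Q = -451/100 (Q = -3 + 453/(-300) = -3 + 453*(-1/300) = -3 - 151/100 = -451/100 ≈ -4.5100)
K(m) = -8*m² (K(m) = (m*(m + m))*(-4) = (m*(2*m))*(-4) = (2*m²)*(-4) = -8*m²)
-312*(Q + K(20)) = -312*(-451/100 - 8*20²) = -312*(-451/100 - 8*400) = -312*(-451/100 - 3200) = -312*(-320451/100) = 24995178/25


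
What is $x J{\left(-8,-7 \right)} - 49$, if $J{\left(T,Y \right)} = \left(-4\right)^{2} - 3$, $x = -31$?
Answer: $-452$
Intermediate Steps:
$J{\left(T,Y \right)} = 13$ ($J{\left(T,Y \right)} = 16 - 3 = 13$)
$x J{\left(-8,-7 \right)} - 49 = \left(-31\right) 13 - 49 = -403 - 49 = -452$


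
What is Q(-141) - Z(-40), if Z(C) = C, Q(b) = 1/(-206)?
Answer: 8239/206 ≈ 39.995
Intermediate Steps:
Q(b) = -1/206
Q(-141) - Z(-40) = -1/206 - 1*(-40) = -1/206 + 40 = 8239/206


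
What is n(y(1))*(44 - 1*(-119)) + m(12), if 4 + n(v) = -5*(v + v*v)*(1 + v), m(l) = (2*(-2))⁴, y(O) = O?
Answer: -3656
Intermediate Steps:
m(l) = 256 (m(l) = (-4)⁴ = 256)
n(v) = -4 - 5*(1 + v)*(v + v²) (n(v) = -4 - 5*(v + v*v)*(1 + v) = -4 - 5*(v + v²)*(1 + v) = -4 - 5*(1 + v)*(v + v²))
n(y(1))*(44 - 1*(-119)) + m(12) = (-4 - 10*1² - 5*1 - 5*1³)*(44 - 1*(-119)) + 256 = (-4 - 10*1 - 5 - 5*1)*(44 + 119) + 256 = (-4 - 10 - 5 - 5)*163 + 256 = -24*163 + 256 = -3912 + 256 = -3656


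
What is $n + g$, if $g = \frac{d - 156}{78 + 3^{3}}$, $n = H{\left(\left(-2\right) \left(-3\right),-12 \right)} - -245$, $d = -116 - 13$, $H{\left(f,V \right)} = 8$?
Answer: $\frac{1752}{7} \approx 250.29$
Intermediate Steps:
$d = -129$
$n = 253$ ($n = 8 - -245 = 8 + 245 = 253$)
$g = - \frac{19}{7}$ ($g = \frac{-129 - 156}{78 + 3^{3}} = - \frac{285}{78 + 27} = - \frac{285}{105} = \left(-285\right) \frac{1}{105} = - \frac{19}{7} \approx -2.7143$)
$n + g = 253 - \frac{19}{7} = \frac{1752}{7}$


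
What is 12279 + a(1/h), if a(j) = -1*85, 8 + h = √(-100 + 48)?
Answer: 12194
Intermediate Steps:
h = -8 + 2*I*√13 (h = -8 + √(-100 + 48) = -8 + √(-52) = -8 + 2*I*√13 ≈ -8.0 + 7.2111*I)
a(j) = -85
12279 + a(1/h) = 12279 - 85 = 12194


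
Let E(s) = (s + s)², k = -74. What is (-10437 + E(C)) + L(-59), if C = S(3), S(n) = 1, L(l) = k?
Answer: -10507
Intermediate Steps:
L(l) = -74
C = 1
E(s) = 4*s² (E(s) = (2*s)² = 4*s²)
(-10437 + E(C)) + L(-59) = (-10437 + 4*1²) - 74 = (-10437 + 4*1) - 74 = (-10437 + 4) - 74 = -10433 - 74 = -10507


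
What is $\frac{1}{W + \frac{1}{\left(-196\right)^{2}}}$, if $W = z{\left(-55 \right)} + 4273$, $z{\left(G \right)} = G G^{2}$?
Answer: $- \frac{38416}{6227310431} \approx -6.169 \cdot 10^{-6}$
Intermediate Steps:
$z{\left(G \right)} = G^{3}$
$W = -162102$ ($W = \left(-55\right)^{3} + 4273 = -166375 + 4273 = -162102$)
$\frac{1}{W + \frac{1}{\left(-196\right)^{2}}} = \frac{1}{-162102 + \frac{1}{\left(-196\right)^{2}}} = \frac{1}{-162102 + \frac{1}{38416}} = \frac{1}{- \frac{6227310431}{38416}} = - \frac{38416}{6227310431}$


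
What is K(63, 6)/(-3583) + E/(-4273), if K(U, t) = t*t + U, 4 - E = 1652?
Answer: 5481757/15310159 ≈ 0.35805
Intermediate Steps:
E = -1648 (E = 4 - 1*1652 = 4 - 1652 = -1648)
K(U, t) = U + t² (K(U, t) = t² + U = U + t²)
K(63, 6)/(-3583) + E/(-4273) = (63 + 6²)/(-3583) - 1648/(-4273) = (63 + 36)*(-1/3583) - 1648*(-1/4273) = 99*(-1/3583) + 1648/4273 = -99/3583 + 1648/4273 = 5481757/15310159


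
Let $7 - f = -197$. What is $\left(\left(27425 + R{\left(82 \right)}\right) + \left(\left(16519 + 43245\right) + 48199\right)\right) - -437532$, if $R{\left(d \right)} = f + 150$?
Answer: $573274$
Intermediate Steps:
$f = 204$ ($f = 7 - -197 = 7 + 197 = 204$)
$R{\left(d \right)} = 354$ ($R{\left(d \right)} = 204 + 150 = 354$)
$\left(\left(27425 + R{\left(82 \right)}\right) + \left(\left(16519 + 43245\right) + 48199\right)\right) - -437532 = \left(\left(27425 + 354\right) + \left(\left(16519 + 43245\right) + 48199\right)\right) - -437532 = \left(27779 + \left(59764 + 48199\right)\right) + 437532 = \left(27779 + 107963\right) + 437532 = 135742 + 437532 = 573274$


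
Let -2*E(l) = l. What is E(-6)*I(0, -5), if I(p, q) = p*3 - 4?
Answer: -12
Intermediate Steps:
E(l) = -l/2
I(p, q) = -4 + 3*p (I(p, q) = 3*p - 4 = -4 + 3*p)
E(-6)*I(0, -5) = (-½*(-6))*(-4 + 3*0) = 3*(-4 + 0) = 3*(-4) = -12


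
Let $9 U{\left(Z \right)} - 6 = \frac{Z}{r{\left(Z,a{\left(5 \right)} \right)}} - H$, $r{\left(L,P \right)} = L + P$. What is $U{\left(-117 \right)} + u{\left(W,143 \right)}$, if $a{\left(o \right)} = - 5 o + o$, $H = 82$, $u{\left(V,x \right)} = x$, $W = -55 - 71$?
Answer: $\frac{166024}{1233} \approx 134.65$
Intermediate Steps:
$W = -126$
$a{\left(o \right)} = - 4 o$
$U{\left(Z \right)} = - \frac{76}{9} + \frac{Z}{9 \left(-20 + Z\right)}$ ($U{\left(Z \right)} = \frac{2}{3} + \frac{\frac{Z}{Z - 20} - 82}{9} = \frac{2}{3} + \frac{\frac{Z}{-20 + Z} - 82}{9} = \frac{2}{3} + \frac{-82 + \frac{Z}{-20 + Z}}{9} = \frac{2}{3} + \left(- \frac{82}{9} + \frac{Z}{9 \left(-20 + Z\right)}\right) = - \frac{76}{9} + \frac{Z}{9 \left(-20 + Z\right)}$)
$U{\left(-117 \right)} + u{\left(W,143 \right)} = \frac{5 \left(304 - -1755\right)}{9 \left(-20 - 117\right)} + 143 = \frac{5 \left(304 + 1755\right)}{9 \left(-137\right)} + 143 = \frac{5}{9} \left(- \frac{1}{137}\right) 2059 + 143 = - \frac{10295}{1233} + 143 = \frac{166024}{1233}$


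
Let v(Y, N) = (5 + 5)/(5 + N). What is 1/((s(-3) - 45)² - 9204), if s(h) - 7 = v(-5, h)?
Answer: -1/8115 ≈ -0.00012323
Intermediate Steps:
v(Y, N) = 10/(5 + N)
s(h) = 7 + 10/(5 + h)
1/((s(-3) - 45)² - 9204) = 1/(((45 + 7*(-3))/(5 - 3) - 45)² - 9204) = 1/(((45 - 21)/2 - 45)² - 9204) = 1/(((½)*24 - 45)² - 9204) = 1/((12 - 45)² - 9204) = 1/((-33)² - 9204) = 1/(1089 - 9204) = 1/(-8115) = -1/8115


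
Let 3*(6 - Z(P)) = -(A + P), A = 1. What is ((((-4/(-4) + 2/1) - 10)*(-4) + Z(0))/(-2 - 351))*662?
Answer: -68186/1059 ≈ -64.387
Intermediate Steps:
Z(P) = 19/3 + P/3 (Z(P) = 6 - (-1)*(1 + P)/3 = 6 - (-1 - P)/3 = 6 + (⅓ + P/3) = 19/3 + P/3)
((((-4/(-4) + 2/1) - 10)*(-4) + Z(0))/(-2 - 351))*662 = ((((-4/(-4) + 2/1) - 10)*(-4) + (19/3 + (⅓)*0))/(-2 - 351))*662 = ((((-4*(-¼) + 2*1) - 10)*(-4) + (19/3 + 0))/(-353))*662 = ((((1 + 2) - 10)*(-4) + 19/3)*(-1/353))*662 = (((3 - 10)*(-4) + 19/3)*(-1/353))*662 = ((-7*(-4) + 19/3)*(-1/353))*662 = ((28 + 19/3)*(-1/353))*662 = ((103/3)*(-1/353))*662 = -103/1059*662 = -68186/1059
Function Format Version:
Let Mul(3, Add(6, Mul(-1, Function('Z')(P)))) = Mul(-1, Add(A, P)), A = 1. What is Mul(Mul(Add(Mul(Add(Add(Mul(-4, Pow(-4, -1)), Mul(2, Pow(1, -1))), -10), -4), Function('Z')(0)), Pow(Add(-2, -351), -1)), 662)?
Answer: Rational(-68186, 1059) ≈ -64.387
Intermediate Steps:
Function('Z')(P) = Add(Rational(19, 3), Mul(Rational(1, 3), P)) (Function('Z')(P) = Add(6, Mul(Rational(-1, 3), Mul(-1, Add(1, P)))) = Add(6, Mul(Rational(-1, 3), Add(-1, Mul(-1, P)))) = Add(6, Add(Rational(1, 3), Mul(Rational(1, 3), P))) = Add(Rational(19, 3), Mul(Rational(1, 3), P)))
Mul(Mul(Add(Mul(Add(Add(Mul(-4, Pow(-4, -1)), Mul(2, Pow(1, -1))), -10), -4), Function('Z')(0)), Pow(Add(-2, -351), -1)), 662) = Mul(Mul(Add(Mul(Add(Add(Mul(-4, Pow(-4, -1)), Mul(2, Pow(1, -1))), -10), -4), Add(Rational(19, 3), Mul(Rational(1, 3), 0))), Pow(Add(-2, -351), -1)), 662) = Mul(Mul(Add(Mul(Add(Add(Mul(-4, Rational(-1, 4)), Mul(2, 1)), -10), -4), Add(Rational(19, 3), 0)), Pow(-353, -1)), 662) = Mul(Mul(Add(Mul(Add(Add(1, 2), -10), -4), Rational(19, 3)), Rational(-1, 353)), 662) = Mul(Mul(Add(Mul(Add(3, -10), -4), Rational(19, 3)), Rational(-1, 353)), 662) = Mul(Mul(Add(Mul(-7, -4), Rational(19, 3)), Rational(-1, 353)), 662) = Mul(Mul(Add(28, Rational(19, 3)), Rational(-1, 353)), 662) = Mul(Mul(Rational(103, 3), Rational(-1, 353)), 662) = Mul(Rational(-103, 1059), 662) = Rational(-68186, 1059)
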